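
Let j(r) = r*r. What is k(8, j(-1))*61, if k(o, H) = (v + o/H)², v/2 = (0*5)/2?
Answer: 3904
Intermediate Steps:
v = 0 (v = 2*((0*5)/2) = 2*(0*(½)) = 2*0 = 0)
j(r) = r²
k(o, H) = o²/H² (k(o, H) = (0 + o/H)² = (o/H)² = o²/H²)
k(8, j(-1))*61 = (8²/((-1)²)²)*61 = (64/1²)*61 = (1*64)*61 = 64*61 = 3904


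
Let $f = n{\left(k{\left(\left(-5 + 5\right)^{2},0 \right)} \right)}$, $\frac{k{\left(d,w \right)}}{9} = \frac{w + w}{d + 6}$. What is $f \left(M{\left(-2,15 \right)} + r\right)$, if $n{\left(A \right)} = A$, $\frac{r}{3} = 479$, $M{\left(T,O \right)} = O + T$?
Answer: $0$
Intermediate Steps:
$r = 1437$ ($r = 3 \cdot 479 = 1437$)
$k{\left(d,w \right)} = \frac{18 w}{6 + d}$ ($k{\left(d,w \right)} = 9 \frac{w + w}{d + 6} = 9 \frac{2 w}{6 + d} = \frac{18 w}{6 + d}$)
$f = 0$ ($f = 18 \cdot 0 \frac{1}{6 + \left(-5 + 5\right)^{2}} = 18 \cdot 0 \frac{1}{6 + 0^{2}} = 18 \cdot 0 \frac{1}{6 + 0} = 18 \cdot 0 \cdot \frac{1}{6} = 0$)
$f \left(M{\left(-2,15 \right)} + r\right) = 0 \left(\left(15 - 2\right) + 1437\right) = 0 \left(13 + 1437\right) = 0 \cdot 1450 = 0$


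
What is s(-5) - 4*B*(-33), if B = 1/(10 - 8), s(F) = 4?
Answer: 70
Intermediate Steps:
B = ½ (B = 1/2 = ½ ≈ 0.50000)
s(-5) - 4*B*(-33) = 4 - 4*½*(-33) = 4 - 2*(-33) = 4 + 66 = 70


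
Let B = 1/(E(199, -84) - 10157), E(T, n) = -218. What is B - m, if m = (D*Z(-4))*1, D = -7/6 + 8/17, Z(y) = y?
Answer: -1473301/529125 ≈ -2.7844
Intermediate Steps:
D = -71/102 (D = -7*⅙ + 8*(1/17) = -7/6 + 8/17 = -71/102 ≈ -0.69608)
B = -1/10375 (B = 1/(-218 - 10157) = 1/(-10375) = -1/10375 ≈ -9.6386e-5)
m = 142/51 (m = -71/102*(-4)*1 = (142/51)*1 = 142/51 ≈ 2.7843)
B - m = -1/10375 - 1*142/51 = -1/10375 - 142/51 = -1473301/529125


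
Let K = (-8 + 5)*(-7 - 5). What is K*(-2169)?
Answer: -78084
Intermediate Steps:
K = 36 (K = -3*(-12) = 36)
K*(-2169) = 36*(-2169) = -78084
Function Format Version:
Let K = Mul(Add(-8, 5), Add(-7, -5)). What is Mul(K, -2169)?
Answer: -78084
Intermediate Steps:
K = 36 (K = Mul(-3, -12) = 36)
Mul(K, -2169) = Mul(36, -2169) = -78084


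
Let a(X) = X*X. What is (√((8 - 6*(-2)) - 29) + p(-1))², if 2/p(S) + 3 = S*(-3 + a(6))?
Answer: (1 - 54*I)²/324 ≈ -8.9969 - 0.33333*I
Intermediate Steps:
a(X) = X²
p(S) = 2/(-3 + 33*S) (p(S) = 2/(-3 + S*(-3 + 6²)) = 2/(-3 + S*(-3 + 36)) = 2/(-3 + S*33) = 2/(-3 + 33*S))
(√((8 - 6*(-2)) - 29) + p(-1))² = (√((8 - 6*(-2)) - 29) + 2/(3*(-1 + 11*(-1))))² = (√((8 + 12) - 29) + 2/(3*(-1 - 11)))² = (√(20 - 29) + (⅔)/(-12))² = (√(-9) + (⅔)*(-1/12))² = (3*I - 1/18)² = (-1/18 + 3*I)²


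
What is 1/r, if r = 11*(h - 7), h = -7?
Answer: -1/154 ≈ -0.0064935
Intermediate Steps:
r = -154 (r = 11*(-7 - 7) = 11*(-14) = -154)
1/r = 1/(-154) = -1/154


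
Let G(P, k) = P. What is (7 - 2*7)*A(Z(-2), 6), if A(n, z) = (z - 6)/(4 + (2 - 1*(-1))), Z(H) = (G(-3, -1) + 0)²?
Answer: 0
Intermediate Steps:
Z(H) = 9 (Z(H) = (-3 + 0)² = (-3)² = 9)
A(n, z) = -6/7 + z/7 (A(n, z) = (-6 + z)/(4 + (2 + 1)) = (-6 + z)/(4 + 3) = (-6 + z)/7 = (-6 + z)*(⅐) = -6/7 + z/7)
(7 - 2*7)*A(Z(-2), 6) = (7 - 2*7)*(-6/7 + (⅐)*6) = (7 - 14)*(-6/7 + 6/7) = -7*0 = 0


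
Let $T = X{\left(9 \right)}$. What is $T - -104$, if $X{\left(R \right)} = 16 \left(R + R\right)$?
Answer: $392$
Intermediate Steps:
$X{\left(R \right)} = 32 R$ ($X{\left(R \right)} = 16 \cdot 2 R = 32 R$)
$T = 288$ ($T = 32 \cdot 9 = 288$)
$T - -104 = 288 - -104 = 288 + 104 = 392$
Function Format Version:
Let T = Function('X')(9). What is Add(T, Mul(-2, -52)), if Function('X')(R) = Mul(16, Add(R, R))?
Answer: 392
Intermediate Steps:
Function('X')(R) = Mul(32, R) (Function('X')(R) = Mul(16, Mul(2, R)) = Mul(32, R))
T = 288 (T = Mul(32, 9) = 288)
Add(T, Mul(-2, -52)) = Add(288, Mul(-2, -52)) = Add(288, 104) = 392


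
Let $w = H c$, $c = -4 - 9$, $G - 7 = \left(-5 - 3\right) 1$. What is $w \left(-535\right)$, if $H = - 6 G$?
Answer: $41730$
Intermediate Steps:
$G = -1$ ($G = 7 + \left(-5 - 3\right) 1 = 7 - 8 = -1$)
$H = 6$ ($H = \left(-6\right) \left(-1\right) = 6$)
$c = -13$ ($c = -4 - 9 = -13$)
$w = -78$ ($w = 6 \left(-13\right) = -78$)
$w \left(-535\right) = \left(-78\right) \left(-535\right) = 41730$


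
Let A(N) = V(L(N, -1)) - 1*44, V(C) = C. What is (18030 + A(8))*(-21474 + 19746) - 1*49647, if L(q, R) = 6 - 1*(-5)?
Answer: -31148463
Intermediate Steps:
L(q, R) = 11 (L(q, R) = 6 + 5 = 11)
A(N) = -33 (A(N) = 11 - 1*44 = 11 - 44 = -33)
(18030 + A(8))*(-21474 + 19746) - 1*49647 = (18030 - 33)*(-21474 + 19746) - 1*49647 = 17997*(-1728) - 49647 = -31098816 - 49647 = -31148463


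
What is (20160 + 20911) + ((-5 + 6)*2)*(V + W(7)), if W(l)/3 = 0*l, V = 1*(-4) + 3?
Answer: 41069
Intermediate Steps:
V = -1 (V = -4 + 3 = -1)
W(l) = 0 (W(l) = 3*(0*l) = 3*0 = 0)
(20160 + 20911) + ((-5 + 6)*2)*(V + W(7)) = (20160 + 20911) + ((-5 + 6)*2)*(-1 + 0) = 41071 + (1*2)*(-1) = 41071 + 2*(-1) = 41071 - 2 = 41069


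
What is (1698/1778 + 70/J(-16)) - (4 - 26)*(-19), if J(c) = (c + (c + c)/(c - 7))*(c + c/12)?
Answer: -154131013/369824 ≈ -416.77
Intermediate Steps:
J(c) = 13*c*(c + 2*c/(-7 + c))/12 (J(c) = (c + (2*c)/(-7 + c))*(c + c*(1/12)) = (c + 2*c/(-7 + c))*(c + c/12) = (c + 2*c/(-7 + c))*(13*c/12) = 13*c*(c + 2*c/(-7 + c))/12)
(1698/1778 + 70/J(-16)) - (4 - 26)*(-19) = (1698/1778 + 70/(((13/12)*(-16)²*(-5 - 16)/(-7 - 16)))) - (4 - 26)*(-19) = (1698*(1/1778) + 70/(((13/12)*256*(-21)/(-23)))) - (-22)*(-19) = (849/889 + 70/(((13/12)*256*(-1/23)*(-21)))) - 1*418 = (849/889 + 70/(5824/23)) - 418 = (849/889 + 70*(23/5824)) - 418 = (849/889 + 115/416) - 418 = 455419/369824 - 418 = -154131013/369824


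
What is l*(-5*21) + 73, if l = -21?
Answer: 2278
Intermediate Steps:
l*(-5*21) + 73 = -(-105)*21 + 73 = -21*(-105) + 73 = 2205 + 73 = 2278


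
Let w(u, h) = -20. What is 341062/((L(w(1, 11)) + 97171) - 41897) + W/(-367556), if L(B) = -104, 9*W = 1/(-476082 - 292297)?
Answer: 16053919746869503/2596873156302180 ≈ 6.1820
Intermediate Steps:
W = -1/6915411 (W = 1/(9*(-476082 - 292297)) = (⅑)/(-768379) = (⅑)*(-1/768379) = -1/6915411 ≈ -1.4460e-7)
341062/((L(w(1, 11)) + 97171) - 41897) + W/(-367556) = 341062/((-104 + 97171) - 41897) - 1/6915411/(-367556) = 341062/(97067 - 41897) - 1/6915411*(-1/367556) = 341062/55170 + 1/2541800805516 = 341062*(1/55170) + 1/2541800805516 = 170531/27585 + 1/2541800805516 = 16053919746869503/2596873156302180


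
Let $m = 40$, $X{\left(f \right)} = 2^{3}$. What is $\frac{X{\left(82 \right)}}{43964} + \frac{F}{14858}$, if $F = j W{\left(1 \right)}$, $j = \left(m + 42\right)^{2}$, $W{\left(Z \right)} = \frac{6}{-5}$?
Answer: $- \frac{221636162}{408260695} \approx -0.54288$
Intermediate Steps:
$X{\left(f \right)} = 8$
$W{\left(Z \right)} = - \frac{6}{5}$ ($W{\left(Z \right)} = 6 \left(- \frac{1}{5}\right) = - \frac{6}{5}$)
$j = 6724$ ($j = \left(40 + 42\right)^{2} = 82^{2} = 6724$)
$F = - \frac{40344}{5}$ ($F = 6724 \left(- \frac{6}{5}\right) = - \frac{40344}{5} \approx -8068.8$)
$\frac{X{\left(82 \right)}}{43964} + \frac{F}{14858} = \frac{8}{43964} - \frac{40344}{5 \cdot 14858} = 8 \cdot \frac{1}{43964} - \frac{20172}{37145} = \frac{2}{10991} - \frac{20172}{37145} = - \frac{221636162}{408260695}$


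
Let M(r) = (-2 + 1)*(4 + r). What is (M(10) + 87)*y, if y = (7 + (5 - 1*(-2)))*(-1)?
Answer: -1022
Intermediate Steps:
M(r) = -4 - r (M(r) = -(4 + r) = -4 - r)
y = -14 (y = (7 + (5 + 2))*(-1) = (7 + 7)*(-1) = 14*(-1) = -14)
(M(10) + 87)*y = ((-4 - 1*10) + 87)*(-14) = ((-4 - 10) + 87)*(-14) = (-14 + 87)*(-14) = 73*(-14) = -1022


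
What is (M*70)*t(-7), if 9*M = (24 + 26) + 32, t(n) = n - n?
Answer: 0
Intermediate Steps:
t(n) = 0
M = 82/9 (M = ((24 + 26) + 32)/9 = (50 + 32)/9 = (⅑)*82 = 82/9 ≈ 9.1111)
(M*70)*t(-7) = ((82/9)*70)*0 = (5740/9)*0 = 0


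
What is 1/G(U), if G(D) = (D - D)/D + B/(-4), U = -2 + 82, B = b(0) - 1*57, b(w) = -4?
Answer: 4/61 ≈ 0.065574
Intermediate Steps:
B = -61 (B = -4 - 1*57 = -4 - 57 = -61)
U = 80
G(D) = 61/4 (G(D) = (D - D)/D - 61/(-4) = 0/D - 61*(-¼) = 0 + 61/4 = 61/4)
1/G(U) = 1/(61/4) = 4/61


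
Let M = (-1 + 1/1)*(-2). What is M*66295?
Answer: 0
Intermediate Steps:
M = 0 (M = (-1 + 1)*(-2) = 0*(-2) = 0)
M*66295 = 0*66295 = 0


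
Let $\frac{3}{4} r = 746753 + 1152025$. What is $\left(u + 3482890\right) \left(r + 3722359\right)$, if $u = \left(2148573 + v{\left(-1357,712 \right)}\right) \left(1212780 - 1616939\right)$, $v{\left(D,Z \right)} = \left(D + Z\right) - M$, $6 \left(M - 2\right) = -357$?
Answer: $- \frac{10858606737214475367}{2} \approx -5.4293 \cdot 10^{18}$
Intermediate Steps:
$r = 2531704$ ($r = \frac{4 \left(746753 + 1152025\right)}{3} = \frac{4}{3} \cdot 1898778 = 2531704$)
$M = - \frac{115}{2}$ ($M = 2 + \frac{1}{6} \left(-357\right) = 2 - \frac{119}{2} = - \frac{115}{2} \approx -57.5$)
$v{\left(D,Z \right)} = \frac{115}{2} + D + Z$ ($v{\left(D,Z \right)} = \left(D + Z\right) - - \frac{115}{2} = \left(D + Z\right) + \frac{115}{2} = \frac{115}{2} + D + Z$)
$u = - \frac{1736255343389}{2}$ ($u = \left(2148573 + \left(\frac{115}{2} - 1357 + 712\right)\right) \left(1212780 - 1616939\right) = \left(2148573 - \frac{1175}{2}\right) \left(-404159\right) = \frac{4295971}{2} \left(-404159\right) = - \frac{1736255343389}{2} \approx -8.6813 \cdot 10^{11}$)
$\left(u + 3482890\right) \left(r + 3722359\right) = \left(- \frac{1736255343389}{2} + 3482890\right) \left(2531704 + 3722359\right) = \left(- \frac{1736248377609}{2}\right) 6254063 = - \frac{10858606737214475367}{2}$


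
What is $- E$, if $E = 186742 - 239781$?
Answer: $53039$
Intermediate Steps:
$E = -53039$
$- E = \left(-1\right) \left(-53039\right) = 53039$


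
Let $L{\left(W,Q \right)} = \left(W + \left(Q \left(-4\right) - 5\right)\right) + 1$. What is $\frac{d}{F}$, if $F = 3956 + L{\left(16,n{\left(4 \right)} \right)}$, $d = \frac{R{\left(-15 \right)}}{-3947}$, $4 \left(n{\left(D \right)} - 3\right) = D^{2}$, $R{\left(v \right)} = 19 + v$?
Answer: $- \frac{1}{3887795} \approx -2.5722 \cdot 10^{-7}$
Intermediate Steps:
$n{\left(D \right)} = 3 + \frac{D^{2}}{4}$
$L{\left(W,Q \right)} = -4 + W - 4 Q$ ($L{\left(W,Q \right)} = \left(W - \left(5 + 4 Q\right)\right) + 1 = \left(-5 + W - 4 Q\right) + 1 = -4 + W - 4 Q$)
$d = - \frac{4}{3947}$ ($d = \frac{19 - 15}{-3947} = 4 \left(- \frac{1}{3947}\right) = - \frac{4}{3947} \approx -0.0010134$)
$F = 3940$ ($F = 3956 - \left(-12 + 4 \left(3 + \frac{4^{2}}{4}\right)\right) = 3956 - \left(-12 + 4 \left(3 + \frac{1}{4} \cdot 16\right)\right) = 3956 - \left(-12 + 4 \left(3 + 4\right)\right) = 3956 - 16 = 3940$)
$\frac{d}{F} = - \frac{4}{3947 \cdot 3940} = \left(- \frac{4}{3947}\right) \frac{1}{3940} = - \frac{1}{3887795}$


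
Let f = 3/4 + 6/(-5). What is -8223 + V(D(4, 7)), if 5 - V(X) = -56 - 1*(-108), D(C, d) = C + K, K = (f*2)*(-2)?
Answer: -8270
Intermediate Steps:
f = -9/20 (f = 3*(¼) + 6*(-⅕) = ¾ - 6/5 = -9/20 ≈ -0.45000)
K = 9/5 (K = -9/20*2*(-2) = -9/10*(-2) = 9/5 ≈ 1.8000)
D(C, d) = 9/5 + C (D(C, d) = C + 9/5 = 9/5 + C)
V(X) = -47 (V(X) = 5 - (-56 - 1*(-108)) = 5 - (-56 + 108) = 5 - 1*52 = 5 - 52 = -47)
-8223 + V(D(4, 7)) = -8223 - 47 = -8270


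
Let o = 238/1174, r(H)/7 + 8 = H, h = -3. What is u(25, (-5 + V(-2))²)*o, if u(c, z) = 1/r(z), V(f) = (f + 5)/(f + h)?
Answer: 425/342808 ≈ 0.0012398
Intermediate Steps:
r(H) = -56 + 7*H
V(f) = (5 + f)/(-3 + f) (V(f) = (f + 5)/(f - 3) = (5 + f)/(-3 + f))
u(c, z) = 1/(-56 + 7*z)
o = 119/587 (o = 238*(1/1174) = 119/587 ≈ 0.20273)
u(25, (-5 + V(-2))²)*o = (1/(7*(-8 + (-5 + (5 - 2)/(-3 - 2))²)))*(119/587) = (1/(7*(-8 + (-5 + 3/(-5))²)))*(119/587) = (1/(7*(-8 + (-5 - ⅕*3)²)))*(119/587) = (1/(7*(-8 + (-5 - ⅗)²)))*(119/587) = (1/(7*(-8 + (-28/5)²)))*(119/587) = (1/(7*(-8 + 784/25)))*(119/587) = (1/(7*(584/25)))*(119/587) = ((⅐)*(25/584))*(119/587) = (25/4088)*(119/587) = 425/342808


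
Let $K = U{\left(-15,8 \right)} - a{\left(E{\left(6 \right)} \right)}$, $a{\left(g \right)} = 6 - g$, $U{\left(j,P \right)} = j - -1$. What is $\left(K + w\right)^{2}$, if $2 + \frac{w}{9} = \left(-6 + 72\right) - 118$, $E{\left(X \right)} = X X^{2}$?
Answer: $84100$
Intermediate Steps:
$U{\left(j,P \right)} = 1 + j$ ($U{\left(j,P \right)} = j + 1 = 1 + j$)
$E{\left(X \right)} = X^{3}$
$K = 196$ ($K = \left(1 - 15\right) - \left(6 - 6^{3}\right) = -14 - \left(6 - 216\right) = -14 - -210 = -14 + 210 = 196$)
$w = -486$ ($w = -18 + 9 \left(\left(-6 + 72\right) - 118\right) = -18 + 9 \left(66 - 118\right) = -18 + 9 \left(-52\right) = -18 - 468 = -486$)
$\left(K + w\right)^{2} = \left(196 - 486\right)^{2} = \left(-290\right)^{2} = 84100$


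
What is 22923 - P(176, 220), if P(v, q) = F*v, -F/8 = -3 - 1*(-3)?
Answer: 22923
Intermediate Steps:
F = 0 (F = -8*(-3 - 1*(-3)) = -8*(-3 + 3) = -8*0 = 0)
P(v, q) = 0 (P(v, q) = 0*v = 0)
22923 - P(176, 220) = 22923 - 1*0 = 22923 + 0 = 22923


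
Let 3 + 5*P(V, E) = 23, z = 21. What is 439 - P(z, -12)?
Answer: 435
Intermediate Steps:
P(V, E) = 4 (P(V, E) = -⅗ + (⅕)*23 = -⅗ + 23/5 = 4)
439 - P(z, -12) = 439 - 1*4 = 439 - 4 = 435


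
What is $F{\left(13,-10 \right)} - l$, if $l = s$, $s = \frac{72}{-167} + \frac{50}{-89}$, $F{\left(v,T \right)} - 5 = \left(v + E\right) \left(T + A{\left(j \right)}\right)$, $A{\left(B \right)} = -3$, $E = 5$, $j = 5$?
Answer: $- \frac{3388869}{14863} \approx -228.01$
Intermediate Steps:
$F{\left(v,T \right)} = 5 + \left(-3 + T\right) \left(5 + v\right)$ ($F{\left(v,T \right)} = 5 + \left(v + 5\right) \left(T - 3\right) = 5 + \left(5 + v\right) \left(-3 + T\right) = 5 + \left(-3 + T\right) \left(5 + v\right)$)
$s = - \frac{14758}{14863}$ ($s = 72 \left(- \frac{1}{167}\right) + 50 \left(- \frac{1}{89}\right) = - \frac{72}{167} - \frac{50}{89} = - \frac{14758}{14863} \approx -0.99294$)
$l = - \frac{14758}{14863} \approx -0.99294$
$F{\left(13,-10 \right)} - l = \left(-10 - 39 + 5 \left(-10\right) - 130\right) - - \frac{14758}{14863} = \left(-10 - 39 - 50 - 130\right) + \frac{14758}{14863} = -229 + \frac{14758}{14863} = - \frac{3388869}{14863}$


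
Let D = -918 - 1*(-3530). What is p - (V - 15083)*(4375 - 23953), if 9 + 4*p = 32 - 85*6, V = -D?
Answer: -1385731327/4 ≈ -3.4643e+8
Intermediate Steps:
D = 2612 (D = -918 + 3530 = 2612)
V = -2612 (V = -1*2612 = -2612)
p = -487/4 (p = -9/4 + (32 - 85*6)/4 = -9/4 + (32 - 510)/4 = -9/4 + (¼)*(-478) = -9/4 - 239/2 = -487/4 ≈ -121.75)
p - (V - 15083)*(4375 - 23953) = -487/4 - (-2612 - 15083)*(4375 - 23953) = -487/4 - (-17695)*(-19578) = -487/4 - 1*346432710 = -487/4 - 346432710 = -1385731327/4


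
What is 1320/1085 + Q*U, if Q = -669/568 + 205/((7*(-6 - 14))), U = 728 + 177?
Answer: -294567823/123256 ≈ -2389.9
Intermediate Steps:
U = 905
Q = -10505/3976 (Q = -669*1/568 + 205/((7*(-20))) = -669/568 + 205/(-140) = -669/568 + 205*(-1/140) = -669/568 - 41/28 = -10505/3976 ≈ -2.6421)
1320/1085 + Q*U = 1320/1085 - 10505/3976*905 = 1320*(1/1085) - 9507025/3976 = 264/217 - 9507025/3976 = -294567823/123256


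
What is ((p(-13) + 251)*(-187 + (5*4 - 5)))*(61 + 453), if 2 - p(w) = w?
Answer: -23516528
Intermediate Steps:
p(w) = 2 - w
((p(-13) + 251)*(-187 + (5*4 - 5)))*(61 + 453) = (((2 - 1*(-13)) + 251)*(-187 + (5*4 - 5)))*(61 + 453) = (((2 + 13) + 251)*(-187 + (20 - 5)))*514 = ((15 + 251)*(-187 + 15))*514 = (266*(-172))*514 = -45752*514 = -23516528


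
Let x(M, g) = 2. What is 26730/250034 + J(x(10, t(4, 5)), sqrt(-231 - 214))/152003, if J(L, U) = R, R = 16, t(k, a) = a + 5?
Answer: 2033520367/19002959051 ≈ 0.10701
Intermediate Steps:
t(k, a) = 5 + a
J(L, U) = 16
26730/250034 + J(x(10, t(4, 5)), sqrt(-231 - 214))/152003 = 26730/250034 + 16/152003 = 26730*(1/250034) + 16*(1/152003) = 13365/125017 + 16/152003 = 2033520367/19002959051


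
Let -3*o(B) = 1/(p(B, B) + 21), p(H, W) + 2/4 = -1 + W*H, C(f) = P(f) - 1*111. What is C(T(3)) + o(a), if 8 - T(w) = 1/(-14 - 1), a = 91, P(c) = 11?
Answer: -4980302/49803 ≈ -100.00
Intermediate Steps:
T(w) = 121/15 (T(w) = 8 - 1/(-14 - 1) = 8 - 1/(-15) = 8 - 1*(-1/15) = 8 + 1/15 = 121/15)
C(f) = -100 (C(f) = 11 - 1*111 = 11 - 111 = -100)
p(H, W) = -3/2 + H*W (p(H, W) = -1/2 + (-1 + W*H) = -1/2 + (-1 + H*W) = -3/2 + H*W)
o(B) = -1/(3*(39/2 + B**2)) (o(B) = -1/(3*((-3/2 + B*B) + 21)) = -1/(3*((-3/2 + B**2) + 21)) = -1/(3*(39/2 + B**2)))
C(T(3)) + o(a) = -100 - 2/(117 + 6*91**2) = -100 - 2/(117 + 6*8281) = -100 - 2/(117 + 49686) = -100 - 2/49803 = -4980302/49803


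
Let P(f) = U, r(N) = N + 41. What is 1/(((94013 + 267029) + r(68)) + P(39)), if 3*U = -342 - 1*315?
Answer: 1/360932 ≈ 2.7706e-6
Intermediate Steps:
r(N) = 41 + N
U = -219 (U = (-342 - 1*315)/3 = (-342 - 315)/3 = (1/3)*(-657) = -219)
P(f) = -219
1/(((94013 + 267029) + r(68)) + P(39)) = 1/(((94013 + 267029) + (41 + 68)) - 219) = 1/((361042 + 109) - 219) = 1/(361151 - 219) = 1/360932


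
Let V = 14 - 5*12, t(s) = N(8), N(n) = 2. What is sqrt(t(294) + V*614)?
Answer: 3*I*sqrt(3138) ≈ 168.05*I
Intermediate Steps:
t(s) = 2
V = -46 (V = 14 - 60 = -46)
sqrt(t(294) + V*614) = sqrt(2 - 46*614) = sqrt(2 - 28244) = sqrt(-28242) = 3*I*sqrt(3138)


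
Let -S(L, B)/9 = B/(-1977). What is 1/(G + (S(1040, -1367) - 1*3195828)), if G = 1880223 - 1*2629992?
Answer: -659/2600152524 ≈ -2.5345e-7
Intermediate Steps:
G = -749769 (G = 1880223 - 2629992 = -749769)
S(L, B) = 3*B/659 (S(L, B) = -9*B/(-1977) = -9*B*(-1)/1977 = -(-3)*B/659 = 3*B/659)
1/(G + (S(1040, -1367) - 1*3195828)) = 1/(-749769 + ((3/659)*(-1367) - 1*3195828)) = 1/(-749769 + (-4101/659 - 3195828)) = 1/(-749769 - 2106054753/659) = 1/(-2600152524/659) = -659/2600152524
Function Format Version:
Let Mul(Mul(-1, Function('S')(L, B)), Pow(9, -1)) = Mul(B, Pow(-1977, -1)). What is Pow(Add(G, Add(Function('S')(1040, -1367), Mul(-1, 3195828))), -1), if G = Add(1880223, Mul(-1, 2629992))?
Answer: Rational(-659, 2600152524) ≈ -2.5345e-7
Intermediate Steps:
G = -749769 (G = Add(1880223, -2629992) = -749769)
Function('S')(L, B) = Mul(Rational(3, 659), B) (Function('S')(L, B) = Mul(-9, Mul(B, Pow(-1977, -1))) = Mul(-9, Mul(B, Rational(-1, 1977))) = Mul(-9, Mul(Rational(-1, 1977), B)) = Mul(Rational(3, 659), B))
Pow(Add(G, Add(Function('S')(1040, -1367), Mul(-1, 3195828))), -1) = Pow(Add(-749769, Add(Mul(Rational(3, 659), -1367), Mul(-1, 3195828))), -1) = Pow(Add(-749769, Add(Rational(-4101, 659), -3195828)), -1) = Pow(Add(-749769, Rational(-2106054753, 659)), -1) = Pow(Rational(-2600152524, 659), -1) = Rational(-659, 2600152524)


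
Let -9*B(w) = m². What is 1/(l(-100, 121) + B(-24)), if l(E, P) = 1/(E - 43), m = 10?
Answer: -1287/14309 ≈ -0.089943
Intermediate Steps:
B(w) = -100/9 (B(w) = -⅑*10² = -⅑*100 = -100/9)
l(E, P) = 1/(-43 + E)
1/(l(-100, 121) + B(-24)) = 1/(1/(-43 - 100) - 100/9) = 1/(1/(-143) - 100/9) = 1/(-1/143 - 100/9) = 1/(-14309/1287) = -1287/14309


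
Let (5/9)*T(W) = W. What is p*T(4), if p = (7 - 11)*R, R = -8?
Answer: 1152/5 ≈ 230.40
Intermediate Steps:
p = 32 (p = (7 - 11)*(-8) = -4*(-8) = 32)
T(W) = 9*W/5
p*T(4) = 32*((9/5)*4) = 32*(36/5) = 1152/5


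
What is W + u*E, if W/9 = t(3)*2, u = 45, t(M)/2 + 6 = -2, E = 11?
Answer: 207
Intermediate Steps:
t(M) = -16 (t(M) = -12 + 2*(-2) = -12 - 4 = -16)
W = -288 (W = 9*(-16*2) = 9*(-32) = -288)
W + u*E = -288 + 45*11 = -288 + 495 = 207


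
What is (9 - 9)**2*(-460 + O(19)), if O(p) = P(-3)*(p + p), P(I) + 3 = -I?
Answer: 0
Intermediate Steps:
P(I) = -3 - I
O(p) = 0 (O(p) = (-3 - 1*(-3))*(p + p) = (-3 + 3)*(2*p) = 0*(2*p) = 0)
(9 - 9)**2*(-460 + O(19)) = (9 - 9)**2*(-460 + 0) = 0**2*(-460) = 0*(-460) = 0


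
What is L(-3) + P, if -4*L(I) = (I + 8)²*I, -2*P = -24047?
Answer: 48169/4 ≈ 12042.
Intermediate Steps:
P = 24047/2 (P = -½*(-24047) = 24047/2 ≈ 12024.)
L(I) = -I*(8 + I)²/4 (L(I) = -(I + 8)²*I/4 = -(8 + I)²*I/4 = -I*(8 + I)²/4)
L(-3) + P = -¼*(-3)*(8 - 3)² + 24047/2 = -¼*(-3)*5² + 24047/2 = -¼*(-3)*25 + 24047/2 = 75/4 + 24047/2 = 48169/4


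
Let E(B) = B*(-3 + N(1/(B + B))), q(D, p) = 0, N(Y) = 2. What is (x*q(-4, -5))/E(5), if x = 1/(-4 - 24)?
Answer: 0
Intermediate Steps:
E(B) = -B (E(B) = B*(-3 + 2) = B*(-1) = -B)
x = -1/28 (x = 1/(-28) = -1/28 ≈ -0.035714)
(x*q(-4, -5))/E(5) = (-1/28*0)/((-1*5)) = 0/(-5) = 0*(-⅕) = 0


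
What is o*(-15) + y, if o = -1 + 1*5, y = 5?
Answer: -55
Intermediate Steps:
o = 4 (o = -1 + 5 = 4)
o*(-15) + y = 4*(-15) + 5 = -60 + 5 = -55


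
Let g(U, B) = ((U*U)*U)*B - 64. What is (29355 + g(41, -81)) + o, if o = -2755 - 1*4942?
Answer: -5561007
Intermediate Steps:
o = -7697 (o = -2755 - 4942 = -7697)
g(U, B) = -64 + B*U³ (g(U, B) = (U²*U)*B - 64 = U³*B - 64 = B*U³ - 64 = -64 + B*U³)
(29355 + g(41, -81)) + o = (29355 + (-64 - 81*41³)) - 7697 = (29355 + (-64 - 81*68921)) - 7697 = (29355 + (-64 - 5582601)) - 7697 = (29355 - 5582665) - 7697 = -5553310 - 7697 = -5561007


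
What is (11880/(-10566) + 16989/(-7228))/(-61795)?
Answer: 14743023/262186050620 ≈ 5.6231e-5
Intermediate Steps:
(11880/(-10566) + 16989/(-7228))/(-61795) = (11880*(-1/10566) + 16989*(-1/7228))*(-1/61795) = (-660/587 - 16989/7228)*(-1/61795) = -14743023/4242836*(-1/61795) = 14743023/262186050620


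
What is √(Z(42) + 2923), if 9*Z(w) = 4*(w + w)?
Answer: √26643/3 ≈ 54.409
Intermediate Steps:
Z(w) = 8*w/9 (Z(w) = (4*(w + w))/9 = (4*(2*w))/9 = (8*w)/9 = 8*w/9)
√(Z(42) + 2923) = √((8/9)*42 + 2923) = √(112/3 + 2923) = √(8881/3) = √26643/3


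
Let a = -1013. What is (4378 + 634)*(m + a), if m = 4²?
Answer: -4996964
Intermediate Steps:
m = 16
(4378 + 634)*(m + a) = (4378 + 634)*(16 - 1013) = 5012*(-997) = -4996964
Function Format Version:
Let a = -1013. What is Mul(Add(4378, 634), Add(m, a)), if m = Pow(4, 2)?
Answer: -4996964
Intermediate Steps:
m = 16
Mul(Add(4378, 634), Add(m, a)) = Mul(Add(4378, 634), Add(16, -1013)) = Mul(5012, -997) = -4996964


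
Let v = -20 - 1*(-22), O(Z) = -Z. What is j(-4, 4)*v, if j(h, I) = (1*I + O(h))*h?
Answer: -64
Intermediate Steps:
j(h, I) = h*(I - h) (j(h, I) = (1*I - h)*h = (I - h)*h = h*(I - h))
v = 2 (v = -20 + 22 = 2)
j(-4, 4)*v = -4*(4 - 1*(-4))*2 = -4*(4 + 4)*2 = -4*8*2 = -32*2 = -64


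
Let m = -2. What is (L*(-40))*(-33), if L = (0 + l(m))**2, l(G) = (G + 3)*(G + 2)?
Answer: 0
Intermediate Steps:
l(G) = (2 + G)*(3 + G) (l(G) = (3 + G)*(2 + G) = (2 + G)*(3 + G))
L = 0 (L = (0 + (6 + (-2)**2 + 5*(-2)))**2 = (0 + (6 + 4 - 10))**2 = (0 + 0)**2 = 0**2 = 0)
(L*(-40))*(-33) = (0*(-40))*(-33) = 0*(-33) = 0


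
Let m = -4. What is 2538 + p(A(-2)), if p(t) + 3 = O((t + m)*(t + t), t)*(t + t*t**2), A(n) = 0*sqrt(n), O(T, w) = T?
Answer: 2535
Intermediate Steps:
A(n) = 0
p(t) = -3 + 2*t*(-4 + t)*(t + t**3) (p(t) = -3 + ((t - 4)*(t + t))*(t + t*t**2) = -3 + ((-4 + t)*(2*t))*(t + t**3) = -3 + (2*t*(-4 + t))*(t + t**3) = -3 + 2*t*(-4 + t)*(t + t**3))
2538 + p(A(-2)) = 2538 + (-3 + 2*0**2*(-4 + 0) + 2*0**4*(-4 + 0)) = 2538 + (-3 + 2*0*(-4) + 2*0*(-4)) = 2538 + (-3 + 0 + 0) = 2538 - 3 = 2535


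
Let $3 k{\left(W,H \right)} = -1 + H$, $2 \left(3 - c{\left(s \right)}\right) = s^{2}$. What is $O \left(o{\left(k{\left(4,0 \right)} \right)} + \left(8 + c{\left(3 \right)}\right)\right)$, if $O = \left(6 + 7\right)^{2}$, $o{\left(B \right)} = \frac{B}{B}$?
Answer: $\frac{2535}{2} \approx 1267.5$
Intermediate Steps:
$c{\left(s \right)} = 3 - \frac{s^{2}}{2}$
$k{\left(W,H \right)} = - \frac{1}{3} + \frac{H}{3}$ ($k{\left(W,H \right)} = \frac{-1 + H}{3} = - \frac{1}{3} + \frac{H}{3}$)
$o{\left(B \right)} = 1$
$O = 169$ ($O = 13^{2} = 169$)
$O \left(o{\left(k{\left(4,0 \right)} \right)} + \left(8 + c{\left(3 \right)}\right)\right) = 169 \left(1 + \left(8 + \left(3 - \frac{3^{2}}{2}\right)\right)\right) = 169 \left(1 + \left(8 + \left(3 - \frac{9}{2}\right)\right)\right) = 169 \left(1 + \left(8 - \frac{3}{2}\right)\right) = 169 \left(1 + \frac{13}{2}\right) = 169 \cdot \frac{15}{2} = \frac{2535}{2}$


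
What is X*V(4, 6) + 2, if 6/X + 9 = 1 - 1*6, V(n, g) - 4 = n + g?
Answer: -4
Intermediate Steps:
V(n, g) = 4 + g + n (V(n, g) = 4 + (n + g) = 4 + (g + n) = 4 + g + n)
X = -3/7 (X = 6/(-9 + (1 - 1*6)) = 6/(-9 + (1 - 6)) = 6/(-9 - 5) = 6/(-14) = 6*(-1/14) = -3/7 ≈ -0.42857)
X*V(4, 6) + 2 = -3*(4 + 6 + 4)/7 + 2 = -3/7*14 + 2 = -6 + 2 = -4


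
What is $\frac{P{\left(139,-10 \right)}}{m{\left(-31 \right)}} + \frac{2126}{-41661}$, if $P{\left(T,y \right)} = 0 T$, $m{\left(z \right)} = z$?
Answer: $- \frac{2126}{41661} \approx -0.051031$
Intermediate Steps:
$P{\left(T,y \right)} = 0$
$\frac{P{\left(139,-10 \right)}}{m{\left(-31 \right)}} + \frac{2126}{-41661} = \frac{0}{-31} + \frac{2126}{-41661} = 0 \left(- \frac{1}{31}\right) + 2126 \left(- \frac{1}{41661}\right) = 0 - \frac{2126}{41661} = - \frac{2126}{41661}$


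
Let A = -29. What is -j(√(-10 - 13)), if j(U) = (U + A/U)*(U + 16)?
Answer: 52 - 832*I*√23/23 ≈ 52.0 - 173.48*I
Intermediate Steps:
j(U) = (16 + U)*(U - 29/U) (j(U) = (U - 29/U)*(U + 16) = (U - 29/U)*(16 + U) = (16 + U)*(U - 29/U))
-j(√(-10 - 13)) = -(-29 + (√(-10 - 13))² - 464/√(-10 - 13) + 16*√(-10 - 13)) = -(-29 + (√(-23))² - 464*(-I*√23/23) + 16*√(-23)) = -(-29 + (I*√23)² - 464*(-I*√23/23) + 16*(I*√23)) = -(-29 - 23 - (-464)*I*√23/23 + 16*I*√23) = -(-29 - 23 + 464*I*√23/23 + 16*I*√23) = -(-52 + 832*I*√23/23) = 52 - 832*I*√23/23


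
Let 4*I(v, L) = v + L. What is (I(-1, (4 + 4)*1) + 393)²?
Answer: 2493241/16 ≈ 1.5583e+5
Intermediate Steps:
I(v, L) = L/4 + v/4 (I(v, L) = (v + L)/4 = (L + v)/4 = L/4 + v/4)
(I(-1, (4 + 4)*1) + 393)² = ((((4 + 4)*1)/4 + (¼)*(-1)) + 393)² = (((8*1)/4 - ¼) + 393)² = (((¼)*8 - ¼) + 393)² = ((2 - ¼) + 393)² = (7/4 + 393)² = (1579/4)² = 2493241/16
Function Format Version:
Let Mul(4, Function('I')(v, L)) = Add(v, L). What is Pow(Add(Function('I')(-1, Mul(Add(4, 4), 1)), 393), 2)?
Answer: Rational(2493241, 16) ≈ 1.5583e+5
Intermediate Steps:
Function('I')(v, L) = Add(Mul(Rational(1, 4), L), Mul(Rational(1, 4), v)) (Function('I')(v, L) = Mul(Rational(1, 4), Add(v, L)) = Mul(Rational(1, 4), Add(L, v)) = Add(Mul(Rational(1, 4), L), Mul(Rational(1, 4), v)))
Pow(Add(Function('I')(-1, Mul(Add(4, 4), 1)), 393), 2) = Pow(Add(Add(Mul(Rational(1, 4), Mul(Add(4, 4), 1)), Mul(Rational(1, 4), -1)), 393), 2) = Pow(Add(Add(Mul(Rational(1, 4), Mul(8, 1)), Rational(-1, 4)), 393), 2) = Pow(Add(Add(Mul(Rational(1, 4), 8), Rational(-1, 4)), 393), 2) = Pow(Add(Add(2, Rational(-1, 4)), 393), 2) = Pow(Add(Rational(7, 4), 393), 2) = Pow(Rational(1579, 4), 2) = Rational(2493241, 16)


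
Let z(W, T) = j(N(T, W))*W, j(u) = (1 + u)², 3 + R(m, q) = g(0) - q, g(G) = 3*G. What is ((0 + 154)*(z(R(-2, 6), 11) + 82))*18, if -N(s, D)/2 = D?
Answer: -8778924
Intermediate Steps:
N(s, D) = -2*D
R(m, q) = -3 - q (R(m, q) = -3 + (3*0 - q) = -3 + (0 - q) = -3 - q)
z(W, T) = W*(1 - 2*W)² (z(W, T) = (1 - 2*W)²*W = W*(1 - 2*W)²)
((0 + 154)*(z(R(-2, 6), 11) + 82))*18 = ((0 + 154)*((-3 - 1*6)*(-1 + 2*(-3 - 1*6))² + 82))*18 = (154*((-3 - 6)*(-1 + 2*(-3 - 6))² + 82))*18 = (154*(-9*(-1 + 2*(-9))² + 82))*18 = (154*(-9*(-1 - 18)² + 82))*18 = (154*(-9*(-19)² + 82))*18 = (154*(-9*361 + 82))*18 = (154*(-3249 + 82))*18 = (154*(-3167))*18 = -487718*18 = -8778924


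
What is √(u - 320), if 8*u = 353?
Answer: I*√4414/4 ≈ 16.609*I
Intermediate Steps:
u = 353/8 (u = (⅛)*353 = 353/8 ≈ 44.125)
√(u - 320) = √(353/8 - 320) = √(-2207/8) = I*√4414/4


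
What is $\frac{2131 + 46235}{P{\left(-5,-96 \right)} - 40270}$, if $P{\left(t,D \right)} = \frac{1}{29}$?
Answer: $- \frac{1402614}{1167829} \approx -1.201$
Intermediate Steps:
$P{\left(t,D \right)} = \frac{1}{29}$
$\frac{2131 + 46235}{P{\left(-5,-96 \right)} - 40270} = \frac{2131 + 46235}{\frac{1}{29} - 40270} = \frac{48366}{- \frac{1167829}{29}} = 48366 \left(- \frac{29}{1167829}\right) = - \frac{1402614}{1167829}$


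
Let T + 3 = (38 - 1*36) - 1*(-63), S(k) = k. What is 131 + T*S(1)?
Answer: 193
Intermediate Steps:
T = 62 (T = -3 + ((38 - 1*36) - 1*(-63)) = -3 + ((38 - 36) + 63) = -3 + (2 + 63) = -3 + 65 = 62)
131 + T*S(1) = 131 + 62*1 = 131 + 62 = 193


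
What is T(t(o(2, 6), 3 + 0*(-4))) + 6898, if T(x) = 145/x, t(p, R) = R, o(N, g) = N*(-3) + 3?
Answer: 20839/3 ≈ 6946.3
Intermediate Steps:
o(N, g) = 3 - 3*N (o(N, g) = -3*N + 3 = 3 - 3*N)
T(t(o(2, 6), 3 + 0*(-4))) + 6898 = 145/(3 + 0*(-4)) + 6898 = 145/(3 + 0) + 6898 = 145/3 + 6898 = 20839/3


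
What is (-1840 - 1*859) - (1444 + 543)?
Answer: -4686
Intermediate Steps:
(-1840 - 1*859) - (1444 + 543) = (-1840 - 859) - 1*1987 = -2699 - 1987 = -4686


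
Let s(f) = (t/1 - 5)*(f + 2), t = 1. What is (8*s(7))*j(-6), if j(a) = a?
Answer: 1728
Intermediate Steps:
s(f) = -8 - 4*f (s(f) = (1/1 - 5)*(f + 2) = (1*1 - 5)*(2 + f) = (1 - 5)*(2 + f) = -4*(2 + f) = -8 - 4*f)
(8*s(7))*j(-6) = (8*(-8 - 4*7))*(-6) = (8*(-8 - 28))*(-6) = (8*(-36))*(-6) = -288*(-6) = 1728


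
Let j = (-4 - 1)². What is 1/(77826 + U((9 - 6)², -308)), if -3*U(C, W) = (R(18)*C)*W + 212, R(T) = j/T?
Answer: 3/237116 ≈ 1.2652e-5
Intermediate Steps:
j = 25 (j = (-5)² = 25)
R(T) = 25/T
U(C, W) = -212/3 - 25*C*W/54 (U(C, W) = -(((25/18)*C)*W + 212)/3 = -(((25*(1/18))*C)*W + 212)/3 = -((25*C/18)*W + 212)/3 = -(25*C*W/18 + 212)/3 = -(212 + 25*C*W/18)/3 = -212/3 - 25*C*W/54)
1/(77826 + U((9 - 6)², -308)) = 1/(77826 + (-212/3 - 25/54*(9 - 6)²*(-308))) = 1/(77826 + (-212/3 - 25/54*3²*(-308))) = 1/(77826 + (-212/3 - 25/54*9*(-308))) = 1/(77826 + (-212/3 + 3850/3)) = 1/(77826 + 3638/3) = 1/(237116/3) = 3/237116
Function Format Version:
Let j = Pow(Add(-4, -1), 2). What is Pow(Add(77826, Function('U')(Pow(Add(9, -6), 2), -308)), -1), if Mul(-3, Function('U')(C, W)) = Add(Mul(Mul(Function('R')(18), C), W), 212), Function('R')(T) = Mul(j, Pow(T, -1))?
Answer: Rational(3, 237116) ≈ 1.2652e-5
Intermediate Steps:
j = 25 (j = Pow(-5, 2) = 25)
Function('R')(T) = Mul(25, Pow(T, -1))
Function('U')(C, W) = Add(Rational(-212, 3), Mul(Rational(-25, 54), C, W)) (Function('U')(C, W) = Mul(Rational(-1, 3), Add(Mul(Mul(Mul(25, Pow(18, -1)), C), W), 212)) = Mul(Rational(-1, 3), Add(Mul(Mul(Mul(25, Rational(1, 18)), C), W), 212)) = Mul(Rational(-1, 3), Add(Mul(Mul(Rational(25, 18), C), W), 212)) = Mul(Rational(-1, 3), Add(Mul(Rational(25, 18), C, W), 212)) = Mul(Rational(-1, 3), Add(212, Mul(Rational(25, 18), C, W))) = Add(Rational(-212, 3), Mul(Rational(-25, 54), C, W)))
Pow(Add(77826, Function('U')(Pow(Add(9, -6), 2), -308)), -1) = Pow(Add(77826, Add(Rational(-212, 3), Mul(Rational(-25, 54), Pow(Add(9, -6), 2), -308))), -1) = Pow(Add(77826, Add(Rational(-212, 3), Mul(Rational(-25, 54), Pow(3, 2), -308))), -1) = Pow(Add(77826, Add(Rational(-212, 3), Mul(Rational(-25, 54), 9, -308))), -1) = Pow(Add(77826, Add(Rational(-212, 3), Rational(3850, 3))), -1) = Pow(Add(77826, Rational(3638, 3)), -1) = Pow(Rational(237116, 3), -1) = Rational(3, 237116)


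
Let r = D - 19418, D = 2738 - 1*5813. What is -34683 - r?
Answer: -12190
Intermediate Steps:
D = -3075 (D = 2738 - 5813 = -3075)
r = -22493 (r = -3075 - 19418 = -22493)
-34683 - r = -34683 - 1*(-22493) = -34683 + 22493 = -12190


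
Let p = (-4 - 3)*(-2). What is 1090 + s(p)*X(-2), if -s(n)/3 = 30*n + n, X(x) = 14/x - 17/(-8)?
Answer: 29749/4 ≈ 7437.3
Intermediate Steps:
p = 14 (p = -7*(-2) = 14)
X(x) = 17/8 + 14/x (X(x) = 14/x - 17*(-1/8) = 14/x + 17/8 = 17/8 + 14/x)
s(n) = -93*n (s(n) = -3*(30*n + n) = -93*n)
1090 + s(p)*X(-2) = 1090 + (-93*14)*(17/8 + 14/(-2)) = 1090 - 1302*(17/8 + 14*(-1/2)) = 1090 - 1302*(17/8 - 7) = 1090 - 1302*(-39/8) = 1090 + 25389/4 = 29749/4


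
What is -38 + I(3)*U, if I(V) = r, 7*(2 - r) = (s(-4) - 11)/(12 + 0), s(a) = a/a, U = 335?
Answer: 28219/42 ≈ 671.88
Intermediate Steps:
s(a) = 1
r = 89/42 (r = 2 - (1 - 11)/(7*(12 + 0)) = 2 - (-10)/(7*12) = 2 - 1/7*(-5/6) = 2 + 5/42 = 89/42 ≈ 2.1190)
I(V) = 89/42
-38 + I(3)*U = -38 + (89/42)*335 = -38 + 29815/42 = 28219/42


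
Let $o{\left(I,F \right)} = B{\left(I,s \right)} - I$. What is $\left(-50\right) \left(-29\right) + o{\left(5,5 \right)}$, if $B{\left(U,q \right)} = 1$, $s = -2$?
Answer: $1446$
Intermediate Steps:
$o{\left(I,F \right)} = 1 - I$
$\left(-50\right) \left(-29\right) + o{\left(5,5 \right)} = \left(-50\right) \left(-29\right) + \left(1 - 5\right) = 1450 + \left(1 - 5\right) = 1450 - 4 = 1446$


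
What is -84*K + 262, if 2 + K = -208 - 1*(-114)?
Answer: 8326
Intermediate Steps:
K = -96 (K = -2 + (-208 - 1*(-114)) = -2 + (-208 + 114) = -2 - 94 = -96)
-84*K + 262 = -84*(-96) + 262 = 8064 + 262 = 8326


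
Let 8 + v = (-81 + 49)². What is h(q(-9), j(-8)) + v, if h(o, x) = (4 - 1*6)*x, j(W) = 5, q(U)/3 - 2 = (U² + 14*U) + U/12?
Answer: 1006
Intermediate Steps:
q(U) = 6 + 3*U² + 169*U/4 (q(U) = 6 + 3*((U² + 14*U) + U/12) = 6 + 3*(U² + 169*U/12) = 6 + (3*U² + 169*U/4) = 6 + 3*U² + 169*U/4)
h(o, x) = -2*x (h(o, x) = (4 - 6)*x = -2*x)
v = 1016 (v = -8 + (-81 + 49)² = -8 + (-32)² = -8 + 1024 = 1016)
h(q(-9), j(-8)) + v = -2*5 + 1016 = -10 + 1016 = 1006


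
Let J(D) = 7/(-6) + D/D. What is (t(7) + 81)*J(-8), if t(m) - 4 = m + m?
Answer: -33/2 ≈ -16.500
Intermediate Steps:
t(m) = 4 + 2*m (t(m) = 4 + (m + m) = 4 + 2*m)
J(D) = -1/6 (J(D) = 7*(-1/6) + 1 = -7/6 + 1 = -1/6)
(t(7) + 81)*J(-8) = ((4 + 2*7) + 81)*(-1/6) = ((4 + 14) + 81)*(-1/6) = (18 + 81)*(-1/6) = 99*(-1/6) = -33/2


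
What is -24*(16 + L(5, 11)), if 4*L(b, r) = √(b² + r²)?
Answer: -384 - 6*√146 ≈ -456.50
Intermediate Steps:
L(b, r) = √(b² + r²)/4
-24*(16 + L(5, 11)) = -24*(16 + √(5² + 11²)/4) = -24*(16 + √(25 + 121)/4) = -24*(16 + √146/4) = -384 - 6*√146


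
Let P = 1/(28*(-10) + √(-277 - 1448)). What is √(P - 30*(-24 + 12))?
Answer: √(3697893104 - 641*I*√69)/3205 ≈ 18.974 - 1.366e-5*I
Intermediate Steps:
P = 1/(-280 + 5*I*√69) (P = 1/(-280 + √(-1725)) = 1/(-280 + 5*I*√69) ≈ -0.0034945 - 0.00051835*I)
√(P - 30*(-24 + 12)) = √((-56/16025 - I*√69/16025) - 30*(-24 + 12)) = √((-56/16025 - I*√69/16025) - 30*(-12)) = √((-56/16025 - I*√69/16025) + 360) = √(5768944/16025 - I*√69/16025)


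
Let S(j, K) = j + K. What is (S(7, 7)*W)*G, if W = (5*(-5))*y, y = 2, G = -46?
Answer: 32200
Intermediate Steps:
W = -50 (W = (5*(-5))*2 = -25*2 = -50)
S(j, K) = K + j
(S(7, 7)*W)*G = ((7 + 7)*(-50))*(-46) = (14*(-50))*(-46) = -700*(-46) = 32200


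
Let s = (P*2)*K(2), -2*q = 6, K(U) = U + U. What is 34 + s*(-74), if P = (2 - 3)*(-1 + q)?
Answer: -2334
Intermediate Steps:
K(U) = 2*U
q = -3 (q = -½*6 = -3)
P = 4 (P = (2 - 3)*(-1 - 3) = -1*(-4) = 4)
s = 32 (s = (4*2)*(2*2) = 8*4 = 32)
34 + s*(-74) = 34 + 32*(-74) = 34 - 2368 = -2334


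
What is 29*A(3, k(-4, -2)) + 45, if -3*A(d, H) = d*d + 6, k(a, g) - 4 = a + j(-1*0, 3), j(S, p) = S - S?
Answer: -100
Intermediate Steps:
j(S, p) = 0
k(a, g) = 4 + a (k(a, g) = 4 + (a + 0) = 4 + a)
A(d, H) = -2 - d²/3 (A(d, H) = -(d*d + 6)/3 = -(d² + 6)/3 = -(6 + d²)/3 = -2 - d²/3)
29*A(3, k(-4, -2)) + 45 = 29*(-2 - ⅓*3²) + 45 = 29*(-2 - ⅓*9) + 45 = 29*(-2 - 3) + 45 = 29*(-5) + 45 = -145 + 45 = -100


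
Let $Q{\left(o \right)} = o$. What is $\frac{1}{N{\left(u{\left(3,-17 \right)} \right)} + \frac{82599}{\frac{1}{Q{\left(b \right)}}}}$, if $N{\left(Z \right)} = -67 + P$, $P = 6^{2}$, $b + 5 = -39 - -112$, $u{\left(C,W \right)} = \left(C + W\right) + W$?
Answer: $\frac{1}{5616701} \approx 1.7804 \cdot 10^{-7}$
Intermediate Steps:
$u{\left(C,W \right)} = C + 2 W$
$b = 68$ ($b = -5 - -73 = -5 + \left(-39 + 112\right) = -5 + 73 = 68$)
$P = 36$
$N{\left(Z \right)} = -31$ ($N{\left(Z \right)} = -67 + 36 = -31$)
$\frac{1}{N{\left(u{\left(3,-17 \right)} \right)} + \frac{82599}{\frac{1}{Q{\left(b \right)}}}} = \frac{1}{-31 + \frac{82599}{\frac{1}{68}}} = \frac{1}{-31 + 82599 \frac{1}{\frac{1}{68}}} = \frac{1}{-31 + 82599 \cdot 68} = \frac{1}{-31 + 5616732} = \frac{1}{5616701}$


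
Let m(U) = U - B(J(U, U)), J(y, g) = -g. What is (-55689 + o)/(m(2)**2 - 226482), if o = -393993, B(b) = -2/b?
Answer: 449682/226481 ≈ 1.9855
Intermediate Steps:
m(U) = U - 2/U (m(U) = U - (-2)/((-U)) = U - (-2)*(-1/U) = U - 2/U)
(-55689 + o)/(m(2)**2 - 226482) = (-55689 - 393993)/((2 - 2/2)**2 - 226482) = -449682/((2 - 2*1/2)**2 - 226482) = -449682/((2 - 1)**2 - 226482) = -449682/(1**2 - 226482) = -449682/(1 - 226482) = -449682/(-226481) = -449682*(-1/226481) = 449682/226481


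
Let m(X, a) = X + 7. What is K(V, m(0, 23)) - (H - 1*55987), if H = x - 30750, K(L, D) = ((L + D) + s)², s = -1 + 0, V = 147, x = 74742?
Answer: 35404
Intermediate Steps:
m(X, a) = 7 + X
s = -1
K(L, D) = (-1 + D + L)² (K(L, D) = ((L + D) - 1)² = ((D + L) - 1)² = (-1 + D + L)²)
H = 43992 (H = 74742 - 30750 = 43992)
K(V, m(0, 23)) - (H - 1*55987) = (-1 + (7 + 0) + 147)² - (43992 - 1*55987) = (-1 + 7 + 147)² - (43992 - 55987) = 153² - 1*(-11995) = 23409 + 11995 = 35404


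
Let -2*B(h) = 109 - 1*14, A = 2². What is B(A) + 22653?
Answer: 45211/2 ≈ 22606.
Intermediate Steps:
A = 4
B(h) = -95/2 (B(h) = -(109 - 1*14)/2 = -(109 - 14)/2 = -½*95 = -95/2)
B(A) + 22653 = -95/2 + 22653 = 45211/2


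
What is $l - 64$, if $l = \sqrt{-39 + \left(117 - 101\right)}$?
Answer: $-64 + i \sqrt{23} \approx -64.0 + 4.7958 i$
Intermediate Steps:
$l = i \sqrt{23}$ ($l = \sqrt{-39 + \left(117 - 101\right)} = \sqrt{-39 + 16} = \sqrt{-23} = i \sqrt{23} \approx 4.7958 i$)
$l - 64 = i \sqrt{23} - 64 = -64 + i \sqrt{23}$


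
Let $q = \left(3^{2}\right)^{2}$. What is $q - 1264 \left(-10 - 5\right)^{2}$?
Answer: $-284319$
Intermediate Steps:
$q = 81$ ($q = 9^{2} = 81$)
$q - 1264 \left(-10 - 5\right)^{2} = 81 - 1264 \left(-10 - 5\right)^{2} = 81 - 1264 \left(-15\right)^{2} = 81 - 284400 = -284319$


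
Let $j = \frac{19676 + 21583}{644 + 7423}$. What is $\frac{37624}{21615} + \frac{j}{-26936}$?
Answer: $\frac{2724843061001}{1565593989960} \approx 1.7405$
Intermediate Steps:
$j = \frac{13753}{2689}$ ($j = \frac{41259}{8067} = 41259 \cdot \frac{1}{8067} = \frac{13753}{2689} \approx 5.1145$)
$\frac{37624}{21615} + \frac{j}{-26936} = \frac{37624}{21615} + \frac{13753}{2689 \left(-26936\right)} = 37624 \cdot \frac{1}{21615} + \frac{13753}{2689} \left(- \frac{1}{26936}\right) = \frac{37624}{21615} - \frac{13753}{72430904} = \frac{2724843061001}{1565593989960}$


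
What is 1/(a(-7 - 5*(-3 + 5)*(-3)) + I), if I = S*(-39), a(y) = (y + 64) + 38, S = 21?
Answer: -1/694 ≈ -0.0014409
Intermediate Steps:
a(y) = 102 + y (a(y) = (64 + y) + 38 = 102 + y)
I = -819 (I = 21*(-39) = -819)
1/(a(-7 - 5*(-3 + 5)*(-3)) + I) = 1/((102 + (-7 - 5*(-3 + 5)*(-3))) - 819) = 1/((102 + (-7 - 10*(-3))) - 819) = 1/((102 + (-7 - 5*(-6))) - 819) = 1/((102 + (-7 + 30)) - 819) = 1/((102 + 23) - 819) = 1/(125 - 819) = 1/(-694) = -1/694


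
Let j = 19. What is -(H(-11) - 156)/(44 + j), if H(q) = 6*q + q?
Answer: 233/63 ≈ 3.6984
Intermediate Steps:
H(q) = 7*q
-(H(-11) - 156)/(44 + j) = -(7*(-11) - 156)/(44 + 19) = -(-77 - 156)/63 = -(-233)/63 = -1*(-233/63) = 233/63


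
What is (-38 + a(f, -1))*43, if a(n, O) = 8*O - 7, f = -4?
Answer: -2279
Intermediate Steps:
a(n, O) = -7 + 8*O
(-38 + a(f, -1))*43 = (-38 + (-7 + 8*(-1)))*43 = (-38 + (-7 - 8))*43 = (-38 - 15)*43 = -53*43 = -2279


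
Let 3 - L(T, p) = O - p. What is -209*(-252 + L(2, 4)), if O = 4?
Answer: 52041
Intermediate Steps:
L(T, p) = -1 + p (L(T, p) = 3 - (4 - p) = 3 + (-4 + p) = -1 + p)
-209*(-252 + L(2, 4)) = -209*(-252 + (-1 + 4)) = -209*(-252 + 3) = -209*(-249) = 52041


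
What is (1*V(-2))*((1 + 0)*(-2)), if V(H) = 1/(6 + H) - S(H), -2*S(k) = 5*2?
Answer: -21/2 ≈ -10.500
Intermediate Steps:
S(k) = -5 (S(k) = -5*2/2 = -½*10 = -5)
V(H) = 5 + 1/(6 + H) (V(H) = 1/(6 + H) - 1*(-5) = 1/(6 + H) + 5 = 5 + 1/(6 + H))
(1*V(-2))*((1 + 0)*(-2)) = (1*((31 + 5*(-2))/(6 - 2)))*((1 + 0)*(-2)) = (1*((31 - 10)/4))*(1*(-2)) = (1*((¼)*21))*(-2) = (1*(21/4))*(-2) = (21/4)*(-2) = -21/2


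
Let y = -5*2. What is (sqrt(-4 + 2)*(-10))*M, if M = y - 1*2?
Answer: 120*I*sqrt(2) ≈ 169.71*I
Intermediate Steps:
y = -10
M = -12 (M = -10 - 1*2 = -10 - 2 = -12)
(sqrt(-4 + 2)*(-10))*M = (sqrt(-4 + 2)*(-10))*(-12) = (sqrt(-2)*(-10))*(-12) = ((I*sqrt(2))*(-10))*(-12) = -10*I*sqrt(2)*(-12) = 120*I*sqrt(2)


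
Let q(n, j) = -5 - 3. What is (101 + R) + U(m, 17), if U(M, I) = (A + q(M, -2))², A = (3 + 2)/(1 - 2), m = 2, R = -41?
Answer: 229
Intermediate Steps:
q(n, j) = -8
A = -5 (A = 5/(-1) = 5*(-1) = -5)
U(M, I) = 169 (U(M, I) = (-5 - 8)² = (-13)² = 169)
(101 + R) + U(m, 17) = (101 - 41) + 169 = 60 + 169 = 229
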